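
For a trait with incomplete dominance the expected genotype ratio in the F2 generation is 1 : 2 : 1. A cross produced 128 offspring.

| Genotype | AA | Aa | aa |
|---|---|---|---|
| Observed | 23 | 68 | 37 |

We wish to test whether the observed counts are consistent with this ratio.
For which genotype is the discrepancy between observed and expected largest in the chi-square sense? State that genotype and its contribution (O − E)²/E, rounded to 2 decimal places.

Ratio total = 4. Expected counts: 128×1/4 = 32, 128×2/4 = 64, 128×1/4 = 32.
cat         O        E   (O−E)²/E
AA         23       32      2.531
Aa         68       64      0.250
aa         37       32      0.781
The largest term is for AA: 2.53.

AA, 2.53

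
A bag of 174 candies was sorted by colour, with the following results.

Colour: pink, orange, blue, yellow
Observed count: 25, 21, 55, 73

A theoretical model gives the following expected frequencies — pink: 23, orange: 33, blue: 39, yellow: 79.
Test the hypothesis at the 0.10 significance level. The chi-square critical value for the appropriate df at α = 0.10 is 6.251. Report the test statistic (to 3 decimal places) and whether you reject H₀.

11.557; reject

χ² = (25−23)²/23 + (21−33)²/33 + (55−39)²/39 + (73−79)²/79
   = 0.1739 + 4.3636 + 6.5641 + 0.4557
Sum = 11.557
df = 3. Since 11.557 > 6.251, we reject H₀.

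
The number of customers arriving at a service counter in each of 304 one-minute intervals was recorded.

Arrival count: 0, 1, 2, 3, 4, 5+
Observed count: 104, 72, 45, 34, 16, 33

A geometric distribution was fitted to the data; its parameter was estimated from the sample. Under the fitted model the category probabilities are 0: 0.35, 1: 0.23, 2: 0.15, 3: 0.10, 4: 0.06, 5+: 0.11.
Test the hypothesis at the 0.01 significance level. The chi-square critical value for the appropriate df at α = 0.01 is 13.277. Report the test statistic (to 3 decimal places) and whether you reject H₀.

Expected counts E_i = n·p_i: 304×0.35 = 106.4, 304×0.23 = 69.92, 304×0.15 = 45.6, 304×0.10 = 30.4, 304×0.06 = 18.24, 304×0.11 = 33.44.
0: (104 − 106.4)²/106.4 = 5.76/106.4 = 0.0541
1: (72 − 69.92)²/69.92 = 4.3264/69.92 = 0.0619
2: (45 − 45.6)²/45.6 = 0.36/45.6 = 0.0079
3: (34 − 30.4)²/30.4 = 12.96/30.4 = 0.4263
4: (16 − 18.24)²/18.24 = 5.0176/18.24 = 0.2751
5+: (33 − 33.44)²/33.44 = 0.1936/33.44 = 0.0058
Sum = 0.831
df = 4. Since 0.831 < 13.277, we do not reject H₀.

0.831; do not reject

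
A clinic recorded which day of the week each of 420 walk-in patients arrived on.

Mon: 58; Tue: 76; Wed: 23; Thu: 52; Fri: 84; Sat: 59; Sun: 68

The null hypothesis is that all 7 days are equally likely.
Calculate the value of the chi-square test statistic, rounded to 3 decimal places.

38.900

Under H₀ each category has probability 1/7, so each expected count is 420/7 = 60.
χ² = (58−60)²/60 + (76−60)²/60 + (23−60)²/60 + (52−60)²/60 + (84−60)²/60 + (59−60)²/60 + (68−60)²/60
   = 0.0667 + 4.2667 + 22.8167 + 1.0667 + 9.6000 + 0.0167 + 1.0667
Sum = 38.900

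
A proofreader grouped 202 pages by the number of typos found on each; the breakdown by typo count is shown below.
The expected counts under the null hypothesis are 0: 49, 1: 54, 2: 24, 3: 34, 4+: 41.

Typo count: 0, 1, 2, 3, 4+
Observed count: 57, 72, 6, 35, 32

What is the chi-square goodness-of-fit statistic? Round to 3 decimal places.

22.811

χ² = (57−49)²/49 + (72−54)²/54 + (6−24)²/24 + (35−34)²/34 + (32−41)²/41
   = 1.3061 + 6.0000 + 13.5000 + 0.0294 + 1.9756
Sum = 22.811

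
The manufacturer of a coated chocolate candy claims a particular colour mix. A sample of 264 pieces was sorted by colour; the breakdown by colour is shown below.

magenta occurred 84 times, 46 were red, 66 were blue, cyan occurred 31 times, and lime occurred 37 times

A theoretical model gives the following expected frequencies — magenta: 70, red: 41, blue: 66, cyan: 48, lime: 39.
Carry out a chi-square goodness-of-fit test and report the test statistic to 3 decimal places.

9.533

χ² = (84−70)²/70 + (46−41)²/41 + (66−66)²/66 + (31−48)²/48 + (37−39)²/39
   = 2.8000 + 0.6098 + 0.0000 + 6.0208 + 0.1026
Sum = 9.533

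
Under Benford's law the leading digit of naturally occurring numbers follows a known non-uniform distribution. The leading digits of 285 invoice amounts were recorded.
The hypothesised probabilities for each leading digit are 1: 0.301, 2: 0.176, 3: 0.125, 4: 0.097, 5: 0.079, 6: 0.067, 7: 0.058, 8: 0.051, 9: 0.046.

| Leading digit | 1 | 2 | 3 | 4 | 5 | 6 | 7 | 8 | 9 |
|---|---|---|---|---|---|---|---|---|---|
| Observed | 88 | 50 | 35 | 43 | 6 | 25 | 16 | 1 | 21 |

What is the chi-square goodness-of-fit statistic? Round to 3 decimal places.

39.907

Expected counts E_i = n·p_i: 285×0.301 = 85.785, 285×0.176 = 50.16, 285×0.125 = 35.625, 285×0.097 = 27.645, 285×0.079 = 22.515, 285×0.067 = 19.095, 285×0.058 = 16.53, 285×0.051 = 14.535, 285×0.046 = 13.11.
1: (88 − 85.785)²/85.785 = 4.906225/85.785 = 0.0572
2: (50 − 50.16)²/50.16 = 0.0256/50.16 = 0.0005
3: (35 − 35.625)²/35.625 = 0.390625/35.625 = 0.0110
4: (43 − 27.645)²/27.645 = 235.776025/27.645 = 8.5287
5: (6 − 22.515)²/22.515 = 272.745225/22.515 = 12.1139
6: (25 − 19.095)²/19.095 = 34.869025/19.095 = 1.8261
7: (16 − 16.53)²/16.53 = 0.2809/16.53 = 0.0170
8: (1 − 14.535)²/14.535 = 183.196225/14.535 = 12.6038
9: (21 − 13.11)²/13.11 = 62.2521/13.11 = 4.7484
Sum = 39.907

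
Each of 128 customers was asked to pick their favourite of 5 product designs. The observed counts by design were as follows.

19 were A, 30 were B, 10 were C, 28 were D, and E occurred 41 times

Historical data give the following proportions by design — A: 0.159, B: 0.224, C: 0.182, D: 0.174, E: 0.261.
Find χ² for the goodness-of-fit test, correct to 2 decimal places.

10.94

Expected counts E_i = n·p_i: 128×0.159 = 20.352, 128×0.224 = 28.672, 128×0.182 = 23.296, 128×0.174 = 22.272, 128×0.261 = 33.408.
cat         O        E   (O−E)²/E
A          19   20.352      0.090
B          30   28.672      0.062
C          10   23.296      7.589
D          28   22.272      1.473
E          41   33.408      1.725
Sum = 10.94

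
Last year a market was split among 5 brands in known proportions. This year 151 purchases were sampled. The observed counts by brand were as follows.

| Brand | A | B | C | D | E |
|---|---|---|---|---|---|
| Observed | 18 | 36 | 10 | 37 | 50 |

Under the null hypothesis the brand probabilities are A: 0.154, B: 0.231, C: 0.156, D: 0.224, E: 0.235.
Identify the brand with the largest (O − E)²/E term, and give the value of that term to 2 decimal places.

C, 7.80

Expected counts E_i = n·p_i: 151×0.154 = 23.254, 151×0.231 = 34.881, 151×0.156 = 23.556, 151×0.224 = 33.824, 151×0.235 = 35.485.
A: (18 − 23.254)²/23.254 = 27.604516/23.254 = 1.187
B: (36 − 34.881)²/34.881 = 1.252161/34.881 = 0.036
C: (10 − 23.556)²/23.556 = 183.765136/23.556 = 7.801
D: (37 − 33.824)²/33.824 = 10.086976/33.824 = 0.298
E: (50 − 35.485)²/35.485 = 210.685225/35.485 = 5.937
The largest term is for C: 7.80.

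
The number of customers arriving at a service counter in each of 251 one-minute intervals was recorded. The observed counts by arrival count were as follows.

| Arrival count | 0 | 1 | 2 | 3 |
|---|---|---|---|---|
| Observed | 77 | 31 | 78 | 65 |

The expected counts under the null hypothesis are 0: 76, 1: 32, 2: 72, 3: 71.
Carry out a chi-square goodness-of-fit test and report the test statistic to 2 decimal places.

0: (77 − 76)²/76 = 1/76 = 0.013
1: (31 − 32)²/32 = 1/32 = 0.031
2: (78 − 72)²/72 = 36/72 = 0.500
3: (65 − 71)²/71 = 36/71 = 0.507
Sum = 1.05

1.05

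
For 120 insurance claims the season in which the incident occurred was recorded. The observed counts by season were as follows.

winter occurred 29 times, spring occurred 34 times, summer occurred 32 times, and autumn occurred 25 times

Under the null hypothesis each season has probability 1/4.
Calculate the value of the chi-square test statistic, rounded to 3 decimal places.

1.533

Expected count for each of the 4 categories: 120/4 = 30.
cat         O        E   (O−E)²/E
winter     29       30     0.0333
spring     34       30     0.5333
summer     32       30     0.1333
autumn     25       30     0.8333
Sum = 1.533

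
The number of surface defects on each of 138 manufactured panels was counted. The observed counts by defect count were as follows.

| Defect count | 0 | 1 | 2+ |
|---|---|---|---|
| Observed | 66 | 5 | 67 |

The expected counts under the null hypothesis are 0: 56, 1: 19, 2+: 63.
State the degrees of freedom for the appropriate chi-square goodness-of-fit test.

2

There are k = 3 categories and no parameters were estimated from the data, so df = 3 − 1 = 2.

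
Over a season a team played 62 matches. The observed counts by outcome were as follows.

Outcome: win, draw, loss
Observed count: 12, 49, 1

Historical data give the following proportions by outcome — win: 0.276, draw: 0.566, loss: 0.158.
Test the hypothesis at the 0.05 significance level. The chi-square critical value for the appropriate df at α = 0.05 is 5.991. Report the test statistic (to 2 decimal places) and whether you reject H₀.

Expected counts E_i = n·p_i: 62×0.276 = 17.112, 62×0.566 = 35.092, 62×0.158 = 9.796.
win: (12 − 17.112)²/17.112 = 26.132544/17.112 = 1.527
draw: (49 − 35.092)²/35.092 = 193.432464/35.092 = 5.512
loss: (1 − 9.796)²/9.796 = 77.369616/9.796 = 7.898
Sum = 14.94
df = 2. Since 14.94 > 5.991, we reject H₀.

14.94; reject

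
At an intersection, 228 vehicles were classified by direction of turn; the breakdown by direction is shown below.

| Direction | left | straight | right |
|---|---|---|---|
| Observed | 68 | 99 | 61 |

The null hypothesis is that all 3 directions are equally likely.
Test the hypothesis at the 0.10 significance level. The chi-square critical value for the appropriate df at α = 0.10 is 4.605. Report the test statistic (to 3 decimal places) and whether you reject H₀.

10.763; reject

Expected count for each of the 3 categories: 228/3 = 76.
cat           O        E   (O−E)²/E
left         68       76     0.8421
straight     99       76     6.9605
right        61       76     2.9605
Sum = 10.763
df = 2. Since 10.763 > 4.605, we reject H₀.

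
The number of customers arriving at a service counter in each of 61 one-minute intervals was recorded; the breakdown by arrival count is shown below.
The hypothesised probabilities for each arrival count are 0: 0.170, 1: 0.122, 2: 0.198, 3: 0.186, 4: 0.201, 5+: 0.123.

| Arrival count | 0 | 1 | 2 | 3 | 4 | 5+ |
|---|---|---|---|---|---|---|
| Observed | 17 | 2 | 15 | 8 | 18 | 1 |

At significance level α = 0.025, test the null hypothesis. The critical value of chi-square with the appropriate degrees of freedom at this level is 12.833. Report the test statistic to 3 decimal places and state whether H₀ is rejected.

18.235; reject

Expected counts E_i = n·p_i: 61×0.170 = 10.37, 61×0.122 = 7.442, 61×0.198 = 12.078, 61×0.186 = 11.346, 61×0.201 = 12.261, 61×0.123 = 7.503.
0: (17 − 10.37)²/10.37 = 43.9569/10.37 = 4.2389
1: (2 − 7.442)²/7.442 = 29.615364/7.442 = 3.9795
2: (15 − 12.078)²/12.078 = 8.538084/12.078 = 0.7069
3: (8 − 11.346)²/11.346 = 11.195716/11.346 = 0.9868
4: (18 − 12.261)²/12.261 = 32.936121/12.261 = 2.6863
5+: (1 − 7.503)²/7.503 = 42.289009/7.503 = 5.6363
Sum = 18.235
df = 5. Since 18.235 > 12.833, we reject H₀.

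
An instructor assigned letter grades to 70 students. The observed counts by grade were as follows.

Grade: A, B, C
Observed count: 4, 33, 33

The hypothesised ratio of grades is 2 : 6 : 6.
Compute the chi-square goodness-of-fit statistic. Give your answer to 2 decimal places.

Ratio total = 14. Expected counts: 70×2/14 = 10, 70×6/14 = 30, 70×6/14 = 30.
A: (4 − 10)²/10 = 36/10 = 3.600
B: (33 − 30)²/30 = 9/30 = 0.300
C: (33 − 30)²/30 = 9/30 = 0.300
Sum = 4.20

4.20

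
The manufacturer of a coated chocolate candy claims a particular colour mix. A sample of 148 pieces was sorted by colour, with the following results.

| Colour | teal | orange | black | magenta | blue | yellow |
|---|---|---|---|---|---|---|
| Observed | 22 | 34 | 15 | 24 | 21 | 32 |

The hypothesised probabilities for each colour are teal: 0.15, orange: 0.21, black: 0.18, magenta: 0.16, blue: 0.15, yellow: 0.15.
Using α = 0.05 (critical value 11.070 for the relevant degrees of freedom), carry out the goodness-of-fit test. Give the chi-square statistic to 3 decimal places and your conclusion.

9.757; do not reject

Expected counts E_i = n·p_i: 148×0.15 = 22.2, 148×0.21 = 31.08, 148×0.18 = 26.64, 148×0.16 = 23.68, 148×0.15 = 22.2, 148×0.15 = 22.2.
χ² = (22−22.2)²/22.2 + (34−31.08)²/31.08 + (15−26.64)²/26.64 + (24−23.68)²/23.68 + (21−22.2)²/22.2 + (32−22.2)²/22.2
   = 0.0018 + 0.2743 + 5.0859 + 0.0043 + 0.0649 + 4.3261
Sum = 9.757
df = 5. Since 9.757 < 11.070, we do not reject H₀.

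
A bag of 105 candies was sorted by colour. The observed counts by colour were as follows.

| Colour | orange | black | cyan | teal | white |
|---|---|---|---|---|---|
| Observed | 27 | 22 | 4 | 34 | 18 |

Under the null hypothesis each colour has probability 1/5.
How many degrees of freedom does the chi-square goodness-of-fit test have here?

There are k = 5 categories and no parameters were estimated from the data, so df = 5 − 1 = 4.

4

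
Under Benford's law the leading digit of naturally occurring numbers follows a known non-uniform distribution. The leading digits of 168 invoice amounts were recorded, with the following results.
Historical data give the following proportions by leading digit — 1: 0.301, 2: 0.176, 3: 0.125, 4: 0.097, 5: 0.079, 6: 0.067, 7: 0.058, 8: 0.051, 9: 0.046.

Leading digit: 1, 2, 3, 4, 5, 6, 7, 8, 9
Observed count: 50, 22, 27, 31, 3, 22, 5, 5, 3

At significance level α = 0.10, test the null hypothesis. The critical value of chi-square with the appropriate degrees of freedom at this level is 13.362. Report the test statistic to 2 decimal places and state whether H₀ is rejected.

41.82; reject

Expected counts E_i = n·p_i: 168×0.301 = 50.568, 168×0.176 = 29.568, 168×0.125 = 21, 168×0.097 = 16.296, 168×0.079 = 13.272, 168×0.067 = 11.256, 168×0.058 = 9.744, 168×0.051 = 8.568, 168×0.046 = 7.728.
1: (50 − 50.568)²/50.568 = 0.322624/50.568 = 0.006
2: (22 − 29.568)²/29.568 = 57.274624/29.568 = 1.937
3: (27 − 21)²/21 = 36/21 = 1.714
4: (31 − 16.296)²/16.296 = 216.207616/16.296 = 13.268
5: (3 − 13.272)²/13.272 = 105.513984/13.272 = 7.950
6: (22 − 11.256)²/11.256 = 115.433536/11.256 = 10.255
7: (5 − 9.744)²/9.744 = 22.505536/9.744 = 2.310
8: (5 − 8.568)²/8.568 = 12.730624/8.568 = 1.486
9: (3 − 7.728)²/7.728 = 22.353984/7.728 = 2.893
Sum = 41.82
df = 8. Since 41.82 > 13.362, we reject H₀.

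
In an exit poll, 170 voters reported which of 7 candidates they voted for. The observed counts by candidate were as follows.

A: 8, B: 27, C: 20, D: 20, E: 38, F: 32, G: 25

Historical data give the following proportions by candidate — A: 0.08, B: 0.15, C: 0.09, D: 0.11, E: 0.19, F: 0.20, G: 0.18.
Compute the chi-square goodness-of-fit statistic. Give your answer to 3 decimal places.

6.077

Expected counts E_i = n·p_i: 170×0.08 = 13.6, 170×0.15 = 25.5, 170×0.09 = 15.3, 170×0.11 = 18.7, 170×0.19 = 32.3, 170×0.20 = 34, 170×0.18 = 30.6.
cat         O        E   (O−E)²/E
A           8     13.6     2.3059
B          27     25.5     0.0882
C          20     15.3     1.4438
D          20     18.7     0.0904
E          38     32.3     1.0059
F          32       34     0.1176
G          25     30.6     1.0248
Sum = 6.077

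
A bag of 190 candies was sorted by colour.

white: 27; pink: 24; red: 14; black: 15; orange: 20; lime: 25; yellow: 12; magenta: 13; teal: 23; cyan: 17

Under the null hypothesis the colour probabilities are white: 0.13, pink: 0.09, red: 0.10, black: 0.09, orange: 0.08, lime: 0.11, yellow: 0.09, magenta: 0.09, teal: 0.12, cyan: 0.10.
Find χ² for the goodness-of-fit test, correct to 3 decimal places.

Expected counts E_i = n·p_i: 190×0.13 = 24.7, 190×0.09 = 17.1, 190×0.10 = 19, 190×0.09 = 17.1, 190×0.08 = 15.2, 190×0.11 = 20.9, 190×0.09 = 17.1, 190×0.09 = 17.1, 190×0.12 = 22.8, 190×0.10 = 19.
white: (27 − 24.7)²/24.7 = 5.29/24.7 = 0.2142
pink: (24 − 17.1)²/17.1 = 47.61/17.1 = 2.7842
red: (14 − 19)²/19 = 25/19 = 1.3158
black: (15 − 17.1)²/17.1 = 4.41/17.1 = 0.2579
orange: (20 − 15.2)²/15.2 = 23.04/15.2 = 1.5158
lime: (25 − 20.9)²/20.9 = 16.81/20.9 = 0.8043
yellow: (12 − 17.1)²/17.1 = 26.01/17.1 = 1.5211
magenta: (13 − 17.1)²/17.1 = 16.81/17.1 = 0.9830
teal: (23 − 22.8)²/22.8 = 0.04/22.8 = 0.0018
cyan: (17 − 19)²/19 = 4/19 = 0.2105
Sum = 9.609

9.609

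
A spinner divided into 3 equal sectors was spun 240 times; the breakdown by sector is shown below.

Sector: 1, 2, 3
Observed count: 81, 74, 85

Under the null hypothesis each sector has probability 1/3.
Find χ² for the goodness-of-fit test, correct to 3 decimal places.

0.775

Expected count for each of the 3 categories: 240/3 = 80.
1: (81 − 80)²/80 = 1/80 = 0.0125
2: (74 − 80)²/80 = 36/80 = 0.4500
3: (85 − 80)²/80 = 25/80 = 0.3125
Sum = 0.775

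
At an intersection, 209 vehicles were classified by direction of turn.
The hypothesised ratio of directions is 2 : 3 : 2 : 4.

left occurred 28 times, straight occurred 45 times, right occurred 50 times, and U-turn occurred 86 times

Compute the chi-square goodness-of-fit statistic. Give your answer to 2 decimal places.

Ratio total = 11. Expected counts: 209×2/11 = 38, 209×3/11 = 57, 209×2/11 = 38, 209×4/11 = 76.
cat           O        E   (O−E)²/E
left         28       38      2.632
straight     45       57      2.526
right        50       38      3.789
U-turn       86       76      1.316
Sum = 10.26

10.26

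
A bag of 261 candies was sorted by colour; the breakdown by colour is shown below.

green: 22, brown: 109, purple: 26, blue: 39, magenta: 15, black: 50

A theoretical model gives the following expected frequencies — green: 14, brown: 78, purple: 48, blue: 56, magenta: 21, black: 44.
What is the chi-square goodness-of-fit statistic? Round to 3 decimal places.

χ² = (22−14)²/14 + (109−78)²/78 + (26−48)²/48 + (39−56)²/56 + (15−21)²/21 + (50−44)²/44
   = 4.5714 + 12.3205 + 10.0833 + 5.1607 + 1.7143 + 0.8182
Sum = 34.668

34.668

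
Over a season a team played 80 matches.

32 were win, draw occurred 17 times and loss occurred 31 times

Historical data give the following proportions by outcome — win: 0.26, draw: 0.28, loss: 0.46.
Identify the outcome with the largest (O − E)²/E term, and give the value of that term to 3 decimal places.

Expected counts E_i = n·p_i: 80×0.26 = 20.8, 80×0.28 = 22.4, 80×0.46 = 36.8.
win: (32 − 20.8)²/20.8 = 125.44/20.8 = 6.0308
draw: (17 − 22.4)²/22.4 = 29.16/22.4 = 1.3018
loss: (31 − 36.8)²/36.8 = 33.64/36.8 = 0.9141
The largest term is for win: 6.031.

win, 6.031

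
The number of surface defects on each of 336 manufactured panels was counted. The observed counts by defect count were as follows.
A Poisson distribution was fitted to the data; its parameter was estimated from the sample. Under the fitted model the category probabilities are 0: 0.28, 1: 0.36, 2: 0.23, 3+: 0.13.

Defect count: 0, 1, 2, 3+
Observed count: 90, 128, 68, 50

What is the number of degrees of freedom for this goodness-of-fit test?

There are k = 4 categories and 1 parameter estimated from the data, so df = 4 − 1 − 1 = 2.

2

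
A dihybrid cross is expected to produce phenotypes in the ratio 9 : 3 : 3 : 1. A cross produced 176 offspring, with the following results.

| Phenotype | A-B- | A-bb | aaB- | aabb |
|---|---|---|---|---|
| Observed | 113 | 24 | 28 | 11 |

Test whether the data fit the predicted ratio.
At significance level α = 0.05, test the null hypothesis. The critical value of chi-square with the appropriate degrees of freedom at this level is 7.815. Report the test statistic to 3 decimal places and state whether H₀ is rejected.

Ratio total = 16. Expected counts: 176×9/16 = 99, 176×3/16 = 33, 176×3/16 = 33, 176×1/16 = 11.
cat         O        E   (O−E)²/E
A-B-      113       99     1.9798
A-bb       24       33     2.4545
aaB-       28       33     0.7576
aabb       11       11     0.0000
Sum = 5.192
df = 3. Since 5.192 < 7.815, we do not reject H₀.

5.192; do not reject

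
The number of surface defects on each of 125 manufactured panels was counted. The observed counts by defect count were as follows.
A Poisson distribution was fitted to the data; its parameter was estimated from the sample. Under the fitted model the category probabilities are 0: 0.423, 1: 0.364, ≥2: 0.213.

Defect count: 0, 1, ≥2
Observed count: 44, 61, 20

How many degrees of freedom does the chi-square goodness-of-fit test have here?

There are k = 3 categories and 1 parameter estimated from the data, so df = 3 − 1 − 1 = 1.

1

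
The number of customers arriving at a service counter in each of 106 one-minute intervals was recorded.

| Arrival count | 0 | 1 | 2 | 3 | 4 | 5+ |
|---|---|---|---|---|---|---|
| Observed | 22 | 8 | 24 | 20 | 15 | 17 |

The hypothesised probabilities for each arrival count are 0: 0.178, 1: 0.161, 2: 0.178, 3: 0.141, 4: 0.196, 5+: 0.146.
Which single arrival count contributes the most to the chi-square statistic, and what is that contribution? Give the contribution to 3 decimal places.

1, 4.816

Expected counts E_i = n·p_i: 106×0.178 = 18.868, 106×0.161 = 17.066, 106×0.178 = 18.868, 106×0.141 = 14.946, 106×0.196 = 20.776, 106×0.146 = 15.476.
0: (22 − 18.868)²/18.868 = 9.809424/18.868 = 0.5199
1: (8 − 17.066)²/17.066 = 82.192356/17.066 = 4.8161
2: (24 − 18.868)²/18.868 = 26.337424/18.868 = 1.3959
3: (20 − 14.946)²/14.946 = 25.542916/14.946 = 1.7090
4: (15 − 20.776)²/20.776 = 33.362176/20.776 = 1.6058
5+: (17 − 15.476)²/15.476 = 2.322576/15.476 = 0.1501
The largest term is for 1: 4.816.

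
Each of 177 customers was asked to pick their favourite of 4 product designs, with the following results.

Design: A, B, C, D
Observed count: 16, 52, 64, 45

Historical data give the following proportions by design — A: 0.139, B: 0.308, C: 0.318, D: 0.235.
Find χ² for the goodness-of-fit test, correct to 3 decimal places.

Expected counts E_i = n·p_i: 177×0.139 = 24.603, 177×0.308 = 54.516, 177×0.318 = 56.286, 177×0.235 = 41.595.
χ² = (16−24.603)²/24.603 + (52−54.516)²/54.516 + (64−56.286)²/56.286 + (45−41.595)²/41.595
   = 3.0082 + 0.1161 + 1.0572 + 0.2787
Sum = 4.460

4.460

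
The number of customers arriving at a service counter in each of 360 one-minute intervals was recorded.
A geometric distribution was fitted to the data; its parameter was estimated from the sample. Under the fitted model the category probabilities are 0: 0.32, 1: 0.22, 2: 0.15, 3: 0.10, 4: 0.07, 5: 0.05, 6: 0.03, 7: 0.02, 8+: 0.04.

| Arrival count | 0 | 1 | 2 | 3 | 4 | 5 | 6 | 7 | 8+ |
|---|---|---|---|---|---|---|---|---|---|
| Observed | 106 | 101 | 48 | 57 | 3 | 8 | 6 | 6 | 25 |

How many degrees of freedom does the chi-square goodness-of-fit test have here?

There are k = 9 categories and 1 parameter estimated from the data, so df = 9 − 1 − 1 = 7.

7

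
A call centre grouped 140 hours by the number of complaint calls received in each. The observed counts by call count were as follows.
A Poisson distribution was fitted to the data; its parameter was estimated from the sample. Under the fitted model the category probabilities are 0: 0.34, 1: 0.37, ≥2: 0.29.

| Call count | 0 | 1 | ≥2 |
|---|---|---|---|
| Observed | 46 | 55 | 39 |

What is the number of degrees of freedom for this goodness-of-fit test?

There are k = 3 categories and 1 parameter estimated from the data, so df = 3 − 1 − 1 = 1.

1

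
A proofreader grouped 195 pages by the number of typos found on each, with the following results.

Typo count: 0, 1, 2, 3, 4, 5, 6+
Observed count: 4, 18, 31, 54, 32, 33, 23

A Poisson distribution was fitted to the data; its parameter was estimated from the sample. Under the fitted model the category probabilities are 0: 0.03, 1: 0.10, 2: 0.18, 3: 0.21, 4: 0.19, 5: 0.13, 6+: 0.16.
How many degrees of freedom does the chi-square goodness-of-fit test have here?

5

There are k = 7 categories and 1 parameter estimated from the data, so df = 7 − 1 − 1 = 5.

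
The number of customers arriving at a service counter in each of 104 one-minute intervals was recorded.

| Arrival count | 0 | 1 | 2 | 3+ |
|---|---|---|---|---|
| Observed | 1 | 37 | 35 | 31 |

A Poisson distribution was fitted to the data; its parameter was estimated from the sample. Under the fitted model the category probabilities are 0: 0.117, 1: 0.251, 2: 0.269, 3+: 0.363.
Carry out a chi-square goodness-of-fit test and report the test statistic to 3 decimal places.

Expected counts E_i = n·p_i: 104×0.117 = 12.168, 104×0.251 = 26.104, 104×0.269 = 27.976, 104×0.363 = 37.752.
0: (1 − 12.168)²/12.168 = 124.724224/12.168 = 10.2502
1: (37 − 26.104)²/26.104 = 118.722816/26.104 = 4.5481
2: (35 − 27.976)²/27.976 = 49.336576/27.976 = 1.7635
3+: (31 − 37.752)²/37.752 = 45.589504/37.752 = 1.2076
Sum = 17.769

17.769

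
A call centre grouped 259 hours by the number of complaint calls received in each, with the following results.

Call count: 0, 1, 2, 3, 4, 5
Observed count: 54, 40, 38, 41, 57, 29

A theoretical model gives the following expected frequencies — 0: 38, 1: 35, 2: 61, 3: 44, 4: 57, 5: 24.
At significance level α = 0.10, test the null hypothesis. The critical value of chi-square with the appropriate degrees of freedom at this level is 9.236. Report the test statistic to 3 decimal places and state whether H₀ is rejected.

17.369; reject

cat         O        E   (O−E)²/E
0          54       38     6.7368
1          40       35     0.7143
2          38       61     8.6721
3          41       44     0.2045
4          57       57     0.0000
5          29       24     1.0417
Sum = 17.369
df = 5. Since 17.369 > 9.236, we reject H₀.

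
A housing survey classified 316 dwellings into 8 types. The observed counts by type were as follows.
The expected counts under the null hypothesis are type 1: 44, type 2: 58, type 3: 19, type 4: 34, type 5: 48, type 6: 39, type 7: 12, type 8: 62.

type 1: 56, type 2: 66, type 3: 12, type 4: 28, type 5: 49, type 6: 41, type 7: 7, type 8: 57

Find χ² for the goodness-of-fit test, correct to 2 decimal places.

χ² = (56−44)²/44 + (66−58)²/58 + (12−19)²/19 + (28−34)²/34 + (49−48)²/48 + (41−39)²/39 + (7−12)²/12 + (57−62)²/62
   = 3.273 + 1.103 + 2.579 + 1.059 + 0.021 + 0.103 + 2.083 + 0.403
Sum = 10.62

10.62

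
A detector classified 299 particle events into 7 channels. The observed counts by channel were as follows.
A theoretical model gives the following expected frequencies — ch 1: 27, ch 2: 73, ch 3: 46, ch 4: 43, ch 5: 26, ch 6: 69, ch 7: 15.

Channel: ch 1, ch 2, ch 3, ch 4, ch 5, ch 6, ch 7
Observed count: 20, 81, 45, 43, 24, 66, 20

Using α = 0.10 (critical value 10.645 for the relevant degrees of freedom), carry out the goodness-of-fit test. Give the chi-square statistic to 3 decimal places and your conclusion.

4.664; do not reject

χ² = (20−27)²/27 + (81−73)²/73 + (45−46)²/46 + (43−43)²/43 + (24−26)²/26 + (66−69)²/69 + (20−15)²/15
   = 1.8148 + 0.8767 + 0.0217 + 0.0000 + 0.1538 + 0.1304 + 1.6667
Sum = 4.664
df = 6. Since 4.664 < 10.645, we do not reject H₀.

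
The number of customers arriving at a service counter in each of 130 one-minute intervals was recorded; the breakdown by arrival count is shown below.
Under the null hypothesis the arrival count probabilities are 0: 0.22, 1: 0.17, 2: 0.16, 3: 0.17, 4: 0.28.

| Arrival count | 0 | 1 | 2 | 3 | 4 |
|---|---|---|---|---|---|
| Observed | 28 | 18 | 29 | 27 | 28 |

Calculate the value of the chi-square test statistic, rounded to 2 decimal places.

Expected counts E_i = n·p_i: 130×0.22 = 28.6, 130×0.17 = 22.1, 130×0.16 = 20.8, 130×0.17 = 22.1, 130×0.28 = 36.4.
χ² = (28−28.6)²/28.6 + (18−22.1)²/22.1 + (29−20.8)²/20.8 + (27−22.1)²/22.1 + (28−36.4)²/36.4
   = 0.013 + 0.761 + 3.233 + 1.086 + 1.938
Sum = 7.03

7.03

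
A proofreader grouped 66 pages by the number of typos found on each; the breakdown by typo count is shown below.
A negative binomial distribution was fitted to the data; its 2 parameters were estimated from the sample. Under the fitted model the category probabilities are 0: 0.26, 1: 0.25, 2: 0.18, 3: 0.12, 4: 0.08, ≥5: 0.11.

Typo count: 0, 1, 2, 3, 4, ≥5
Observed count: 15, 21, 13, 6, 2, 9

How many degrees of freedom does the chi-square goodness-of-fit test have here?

3

There are k = 6 categories and 2 parameters estimated from the data, so df = 6 − 1 − 2 = 3.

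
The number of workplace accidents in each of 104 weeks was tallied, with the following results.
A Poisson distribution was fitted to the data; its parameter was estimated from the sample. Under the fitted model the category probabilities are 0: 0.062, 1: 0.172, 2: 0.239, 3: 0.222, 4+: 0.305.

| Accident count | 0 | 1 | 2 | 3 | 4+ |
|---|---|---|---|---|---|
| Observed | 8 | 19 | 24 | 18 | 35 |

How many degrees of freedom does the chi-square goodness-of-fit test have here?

3

There are k = 5 categories and 1 parameter estimated from the data, so df = 5 − 1 − 1 = 3.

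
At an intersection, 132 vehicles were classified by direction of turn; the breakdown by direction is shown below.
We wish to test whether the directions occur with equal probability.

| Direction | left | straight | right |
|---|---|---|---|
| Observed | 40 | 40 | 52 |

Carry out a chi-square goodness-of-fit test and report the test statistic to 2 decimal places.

2.18

Under H₀ each category has probability 1/3, so each expected count is 132/3 = 44.
cat           O        E   (O−E)²/E
left         40       44      0.364
straight     40       44      0.364
right        52       44      1.455
Sum = 2.18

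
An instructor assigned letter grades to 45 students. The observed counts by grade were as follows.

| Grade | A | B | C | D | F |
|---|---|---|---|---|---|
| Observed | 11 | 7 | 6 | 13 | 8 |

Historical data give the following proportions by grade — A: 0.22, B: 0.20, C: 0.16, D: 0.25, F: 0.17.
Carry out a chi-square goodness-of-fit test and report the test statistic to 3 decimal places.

Expected counts E_i = n·p_i: 45×0.22 = 9.9, 45×0.20 = 9, 45×0.16 = 7.2, 45×0.25 = 11.25, 45×0.17 = 7.65.
A: (11 − 9.9)²/9.9 = 1.21/9.9 = 0.1222
B: (7 − 9)²/9 = 4/9 = 0.4444
C: (6 − 7.2)²/7.2 = 1.44/7.2 = 0.2000
D: (13 − 11.25)²/11.25 = 3.0625/11.25 = 0.2722
F: (8 − 7.65)²/7.65 = 0.1225/7.65 = 0.0160
Sum = 1.055

1.055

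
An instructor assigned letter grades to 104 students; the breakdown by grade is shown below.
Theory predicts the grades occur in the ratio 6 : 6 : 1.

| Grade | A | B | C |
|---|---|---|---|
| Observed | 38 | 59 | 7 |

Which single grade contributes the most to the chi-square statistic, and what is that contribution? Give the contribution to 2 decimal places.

Ratio total = 13. Expected counts: 104×6/13 = 48, 104×6/13 = 48, 104×1/13 = 8.
χ² = (38−48)²/48 + (59−48)²/48 + (7−8)²/8
   = 2.083 + 2.521 + 0.125
The largest term is for B: 2.52.

B, 2.52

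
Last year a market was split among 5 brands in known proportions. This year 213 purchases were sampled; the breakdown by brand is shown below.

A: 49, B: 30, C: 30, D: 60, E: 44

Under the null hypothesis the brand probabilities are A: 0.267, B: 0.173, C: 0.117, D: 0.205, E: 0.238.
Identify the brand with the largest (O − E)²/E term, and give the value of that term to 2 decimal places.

D, 6.11

Expected counts E_i = n·p_i: 213×0.267 = 56.871, 213×0.173 = 36.849, 213×0.117 = 24.921, 213×0.205 = 43.665, 213×0.238 = 50.694.
A: (49 − 56.871)²/56.871 = 61.952641/56.871 = 1.089
B: (30 − 36.849)²/36.849 = 46.908801/36.849 = 1.273
C: (30 − 24.921)²/24.921 = 25.796241/24.921 = 1.035
D: (60 − 43.665)²/43.665 = 266.832225/43.665 = 6.111
E: (44 − 50.694)²/50.694 = 44.809636/50.694 = 0.884
The largest term is for D: 6.11.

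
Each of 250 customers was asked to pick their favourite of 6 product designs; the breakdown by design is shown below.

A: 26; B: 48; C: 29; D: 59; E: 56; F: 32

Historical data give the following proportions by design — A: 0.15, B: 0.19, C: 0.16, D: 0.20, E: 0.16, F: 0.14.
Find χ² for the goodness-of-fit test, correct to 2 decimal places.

Expected counts E_i = n·p_i: 250×0.15 = 37.5, 250×0.19 = 47.5, 250×0.16 = 40, 250×0.20 = 50, 250×0.16 = 40, 250×0.14 = 35.
A: (26 − 37.5)²/37.5 = 132.25/37.5 = 3.527
B: (48 − 47.5)²/47.5 = 0.25/47.5 = 0.005
C: (29 − 40)²/40 = 121/40 = 3.025
D: (59 − 50)²/50 = 81/50 = 1.620
E: (56 − 40)²/40 = 256/40 = 6.400
F: (32 − 35)²/35 = 9/35 = 0.257
Sum = 14.83

14.83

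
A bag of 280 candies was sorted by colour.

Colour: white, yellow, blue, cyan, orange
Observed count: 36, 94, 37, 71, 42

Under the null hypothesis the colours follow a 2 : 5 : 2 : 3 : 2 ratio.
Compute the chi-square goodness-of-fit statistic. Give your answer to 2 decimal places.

3.10

Ratio total = 14. Expected counts: 280×2/14 = 40, 280×5/14 = 100, 280×2/14 = 40, 280×3/14 = 60, 280×2/14 = 40.
white: (36 − 40)²/40 = 16/40 = 0.400
yellow: (94 − 100)²/100 = 36/100 = 0.360
blue: (37 − 40)²/40 = 9/40 = 0.225
cyan: (71 − 60)²/60 = 121/60 = 2.017
orange: (42 − 40)²/40 = 4/40 = 0.100
Sum = 3.10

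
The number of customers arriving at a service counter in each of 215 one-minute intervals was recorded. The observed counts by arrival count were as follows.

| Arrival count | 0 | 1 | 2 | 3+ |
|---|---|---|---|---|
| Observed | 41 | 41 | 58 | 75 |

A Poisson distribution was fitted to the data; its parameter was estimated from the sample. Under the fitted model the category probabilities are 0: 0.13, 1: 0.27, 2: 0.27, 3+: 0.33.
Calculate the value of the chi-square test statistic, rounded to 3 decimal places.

Expected counts E_i = n·p_i: 215×0.13 = 27.95, 215×0.27 = 58.05, 215×0.27 = 58.05, 215×0.33 = 70.95.
cat         O        E   (O−E)²/E
0          41    27.95     6.0931
1          41    58.05     5.0078
2          58    58.05     0.0000
3+         75    70.95     0.2312
Sum = 11.332

11.332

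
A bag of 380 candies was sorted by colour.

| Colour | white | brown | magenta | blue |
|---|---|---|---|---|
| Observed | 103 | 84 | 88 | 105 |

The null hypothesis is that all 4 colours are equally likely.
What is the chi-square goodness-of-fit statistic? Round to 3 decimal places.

3.516

Under H₀ each category has probability 1/4, so each expected count is 380/4 = 95.
χ² = (103−95)²/95 + (84−95)²/95 + (88−95)²/95 + (105−95)²/95
   = 0.6737 + 1.2737 + 0.5158 + 1.0526
Sum = 3.516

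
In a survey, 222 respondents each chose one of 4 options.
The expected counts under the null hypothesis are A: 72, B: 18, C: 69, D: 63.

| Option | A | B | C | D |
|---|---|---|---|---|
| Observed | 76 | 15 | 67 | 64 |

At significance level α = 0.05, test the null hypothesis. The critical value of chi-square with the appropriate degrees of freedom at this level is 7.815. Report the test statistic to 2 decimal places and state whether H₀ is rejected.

0.80; do not reject

cat         O        E   (O−E)²/E
A          76       72      0.222
B          15       18      0.500
C          67       69      0.058
D          64       63      0.016
Sum = 0.80
df = 3. Since 0.80 < 7.815, we do not reject H₀.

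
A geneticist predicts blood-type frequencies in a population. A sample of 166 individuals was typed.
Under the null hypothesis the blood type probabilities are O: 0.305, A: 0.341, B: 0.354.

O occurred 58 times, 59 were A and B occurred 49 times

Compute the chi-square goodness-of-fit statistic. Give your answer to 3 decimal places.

2.796

Expected counts E_i = n·p_i: 166×0.305 = 50.63, 166×0.341 = 56.606, 166×0.354 = 58.764.
χ² = (58−50.63)²/50.63 + (59−56.606)²/56.606 + (49−58.764)²/58.764
   = 1.0728 + 0.1012 + 1.6223
Sum = 2.796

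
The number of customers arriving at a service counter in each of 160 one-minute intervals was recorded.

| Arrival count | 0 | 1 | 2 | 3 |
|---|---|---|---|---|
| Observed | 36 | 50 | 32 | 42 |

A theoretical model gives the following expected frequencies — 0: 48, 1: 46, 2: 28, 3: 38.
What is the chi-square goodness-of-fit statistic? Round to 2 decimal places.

cat         O        E   (O−E)²/E
0          36       48      3.000
1          50       46      0.348
2          32       28      0.571
3          42       38      0.421
Sum = 4.34

4.34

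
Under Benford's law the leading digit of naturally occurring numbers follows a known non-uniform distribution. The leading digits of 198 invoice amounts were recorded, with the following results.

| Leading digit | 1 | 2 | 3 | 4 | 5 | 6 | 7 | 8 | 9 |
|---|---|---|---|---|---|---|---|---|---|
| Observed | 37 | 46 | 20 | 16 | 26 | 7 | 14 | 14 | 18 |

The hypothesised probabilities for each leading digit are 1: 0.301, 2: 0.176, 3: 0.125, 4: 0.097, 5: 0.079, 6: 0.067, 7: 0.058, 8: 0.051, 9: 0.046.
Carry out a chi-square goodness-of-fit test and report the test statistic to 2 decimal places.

34.14

Expected counts E_i = n·p_i: 198×0.301 = 59.598, 198×0.176 = 34.848, 198×0.125 = 24.75, 198×0.097 = 19.206, 198×0.079 = 15.642, 198×0.067 = 13.266, 198×0.058 = 11.484, 198×0.051 = 10.098, 198×0.046 = 9.108.
χ² = (37−59.598)²/59.598 + (46−34.848)²/34.848 + (20−24.75)²/24.75 + (16−19.206)²/19.206 + (26−15.642)²/15.642 + (7−13.266)²/13.266 + (14−11.484)²/11.484 + (14−10.098)²/10.098 + (18−9.108)²/9.108
   = 8.569 + 3.569 + 0.912 + 0.535 + 6.859 + 2.960 + 0.551 + 1.508 + 8.681
Sum = 34.14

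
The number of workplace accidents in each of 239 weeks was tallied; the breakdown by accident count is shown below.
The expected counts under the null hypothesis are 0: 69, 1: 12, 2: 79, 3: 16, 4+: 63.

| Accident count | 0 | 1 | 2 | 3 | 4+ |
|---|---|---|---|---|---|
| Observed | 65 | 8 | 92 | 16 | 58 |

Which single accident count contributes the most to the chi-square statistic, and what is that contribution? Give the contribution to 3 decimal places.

2, 2.139

cat         O        E   (O−E)²/E
0          65       69     0.2319
1           8       12     1.3333
2          92       79     2.1392
3          16       16     0.0000
4+         58       63     0.3968
The largest term is for 2: 2.139.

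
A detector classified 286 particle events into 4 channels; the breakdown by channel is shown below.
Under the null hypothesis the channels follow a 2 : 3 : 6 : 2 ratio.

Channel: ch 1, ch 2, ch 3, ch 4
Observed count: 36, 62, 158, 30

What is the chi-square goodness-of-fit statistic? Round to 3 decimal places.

11.273

Ratio total = 13. Expected counts: 286×2/13 = 44, 286×3/13 = 66, 286×6/13 = 132, 286×2/13 = 44.
χ² = (36−44)²/44 + (62−66)²/66 + (158−132)²/132 + (30−44)²/44
   = 1.4545 + 0.2424 + 5.1212 + 4.4545
Sum = 11.273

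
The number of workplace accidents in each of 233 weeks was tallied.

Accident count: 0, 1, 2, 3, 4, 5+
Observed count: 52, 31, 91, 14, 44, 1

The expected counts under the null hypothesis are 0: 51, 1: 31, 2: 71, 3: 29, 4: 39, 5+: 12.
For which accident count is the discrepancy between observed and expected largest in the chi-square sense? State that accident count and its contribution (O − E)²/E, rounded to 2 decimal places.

5+, 10.08

0: (52 − 51)²/51 = 1/51 = 0.020
1: (31 − 31)²/31 = 0/31 = 0.000
2: (91 − 71)²/71 = 400/71 = 5.634
3: (14 − 29)²/29 = 225/29 = 7.759
4: (44 − 39)²/39 = 25/39 = 0.641
5+: (1 − 12)²/12 = 121/12 = 10.083
The largest term is for 5+: 10.08.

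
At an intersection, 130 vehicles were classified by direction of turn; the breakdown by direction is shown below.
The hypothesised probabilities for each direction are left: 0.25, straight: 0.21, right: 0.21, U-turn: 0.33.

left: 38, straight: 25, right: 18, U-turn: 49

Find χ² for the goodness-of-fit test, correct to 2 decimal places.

5.16

Expected counts E_i = n·p_i: 130×0.25 = 32.5, 130×0.21 = 27.3, 130×0.21 = 27.3, 130×0.33 = 42.9.
cat           O        E   (O−E)²/E
left         38     32.5      0.931
straight     25     27.3      0.194
right        18     27.3      3.168
U-turn       49     42.9      0.867
Sum = 5.16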